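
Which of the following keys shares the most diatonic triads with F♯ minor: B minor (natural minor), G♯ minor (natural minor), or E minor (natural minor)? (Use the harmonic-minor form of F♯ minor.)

Triads of F♯ minor (harmonic minor): F♯ minor (i), G♯ diminished (ii°), A augmented (III+), B minor (iv), C♯ major (V), D major (VI), E♯ diminished (vii°).
B minor (natural minor) shares 3: F♯m, Bm, D.
G♯ minor (natural minor) shares 0: none.
E minor (natural minor) shares 2: Bm, D.
The most common triads (3) are shared with B minor.

B minor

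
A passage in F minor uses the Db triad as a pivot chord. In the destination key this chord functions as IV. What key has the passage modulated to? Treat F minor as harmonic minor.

The numeral IV denotes a major triad on scale degree 4. With Db on degree 4, the tonic of the new key is Ab.
Degree 4 carries a major triad in major keys, so the destination is Ab major.
Check: the diatonic triads of Ab major are Ab (I), Bbm (ii), Cm (iii), Db (IV), Eb (V), Fm (vi), Gdim (vii°) — Db is indeed IV.

Ab major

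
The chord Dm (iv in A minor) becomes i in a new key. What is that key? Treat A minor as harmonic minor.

The numeral i denotes a minor triad on scale degree 1. With D on degree 1, the tonic of the new key is D.
Degree 1 carries a minor triad in minor keys, so the destination is D minor.
Check: the diatonic triads of D minor (natural minor) are Dm (i), Edim (ii°), F (III), Gm (iv), Am (v), Bb (VI), C (VII) — Dm is indeed i.

D minor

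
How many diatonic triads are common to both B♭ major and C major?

Diatonic triads of B♭ major: B♭ (I), Cm (ii), Dm (iii), E♭ (IV), F (V), Gm (vi), Adim (vii°).
Diatonic triads of C major: C (I), Dm (ii), Em (iii), F (IV), G (V), Am (vi), Bdim (vii°).
Matching root and quality in both lists: Dm, F.
That gives 2 common triads.

2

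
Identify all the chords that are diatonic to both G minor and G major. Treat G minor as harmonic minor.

Triads in G minor (harmonic minor): Gm (i), Adim (ii°), B♭aug (III+), Cm (iv), D (V), E♭ (VI), F♯dim (vii°).
Triads in G major: G (I), Am (ii), Bm (iii), C (IV), D (V), Em (vi), F♯dim (vii°).
Shared triads with their functions: D (V in G minor, V in G major); F♯dim (vii° in G minor, vii° in G major).

D, F♯dim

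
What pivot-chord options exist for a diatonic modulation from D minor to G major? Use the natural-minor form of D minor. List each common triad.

Am, C

Triads in D minor (natural minor): D minor (i), E diminished (ii°), F major (III), G minor (iv), A minor (v), Bb major (VI), C major (VII).
Triads in G major: G major (I), A minor (ii), B minor (iii), C major (IV), D major (V), E minor (vi), F# diminished (vii°).
Shared triads with their functions: A minor (v in D minor, ii in G major); C major (VII in D minor, IV in G major).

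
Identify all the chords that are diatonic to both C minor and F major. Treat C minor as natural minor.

Triads in C minor (natural minor): Cm (i), Ddim (ii°), Eb (III), Fm (iv), Gm (v), Ab (VI), Bb (VII).
Triads in F major: F (I), Gm (ii), Am (iii), Bb (IV), C (V), Dm (vi), Edim (vii°).
Shared triads with their functions: Gm (v in C minor, ii in F major); Bb (VII in C minor, IV in F major).

Gm, Bb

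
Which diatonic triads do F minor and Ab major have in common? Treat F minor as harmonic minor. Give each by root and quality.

Triads in F minor (harmonic minor): F minor (i), G diminished (ii°), Ab augmented (III+), Bb minor (iv), C major (V), Db major (VI), E diminished (vii°).
Triads in Ab major: Ab major (I), Bb minor (ii), C minor (iii), Db major (IV), Eb major (V), F minor (vi), G diminished (vii°).
Shared triads with their functions: F minor (i in F minor, vi in Ab major); G diminished (ii° in F minor, vii° in Ab major); Bb minor (iv in F minor, ii in Ab major); Db major (VI in F minor, IV in Ab major).

Fm, Gdim, Bbm, Db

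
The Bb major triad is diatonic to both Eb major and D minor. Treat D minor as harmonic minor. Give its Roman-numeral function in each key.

V in Eb major; VI in D minor

The scale of Eb major is Eb F G Ab Bb C D; Bb is degree 5, and the triad built there (Bb-D-F) is major, so it is V.
The scale of D minor (harmonic minor) is D E F G A Bb C#; Bb is degree 6, and the triad built there (Bb-D-F) is major, so it is VI.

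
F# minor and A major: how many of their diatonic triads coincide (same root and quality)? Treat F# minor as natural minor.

Diatonic triads of F# minor (natural minor): F#m (i), G#dim (ii°), A (III), Bm (iv), C#m (v), D (VI), E (VII).
Diatonic triads of A major: A (I), Bm (ii), C#m (iii), D (IV), E (V), F#m (vi), G#dim (vii°).
Matching root and quality in both lists: F#m, G#dim, A, Bm, C#m, D, E.
That gives 7 common triads.

7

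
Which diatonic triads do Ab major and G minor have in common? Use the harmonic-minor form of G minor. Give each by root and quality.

Triads in Ab major: Ab (I), Bbm (ii), Cm (iii), Db (IV), Eb (V), Fm (vi), Gdim (vii°).
Triads in G minor (harmonic minor): Gm (i), Adim (ii°), Bbaug (III+), Cm (iv), D (V), Eb (VI), F#dim (vii°).
Shared triads with their functions: Cm (iii in Ab major, iv in G minor); Eb (V in Ab major, VI in G minor).

Cm, Eb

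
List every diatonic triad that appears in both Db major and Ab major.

Db, Fm, Ab, Bbm

Triads in Db major: Db major (I), Eb minor (ii), F minor (iii), Gb major (IV), Ab major (V), Bb minor (vi), C diminished (vii°).
Triads in Ab major: Ab major (I), Bb minor (ii), C minor (iii), Db major (IV), Eb major (V), F minor (vi), G diminished (vii°).
Shared triads with their functions: Db major (I in Db major, IV in Ab major); F minor (iii in Db major, vi in Ab major); Ab major (V in Db major, I in Ab major); Bb minor (vi in Db major, ii in Ab major).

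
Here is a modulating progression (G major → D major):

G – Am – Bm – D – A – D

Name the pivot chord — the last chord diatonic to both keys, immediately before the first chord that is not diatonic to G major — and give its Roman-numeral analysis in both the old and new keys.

Chords diatonic to G major: G, Am, Bm, C, D, Em, F#dim.
Reading the progression, the first chord not in that set is A, so the modulation leaves G major there.
The chord immediately before A is D, which is diatonic to both keys: V in G major and I in D major.

D — V in G major, I in D major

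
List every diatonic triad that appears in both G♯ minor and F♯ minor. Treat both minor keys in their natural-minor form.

Triads in G♯ minor (natural minor): G♯m (i), A♯dim (ii°), B (III), C♯m (iv), D♯m (v), E (VI), F♯ (VII).
Triads in F♯ minor (natural minor): F♯m (i), G♯dim (ii°), A (III), Bm (iv), C♯m (v), D (VI), E (VII).
Shared triads with their functions: C♯m (iv in G♯ minor, v in F♯ minor); E (VI in G♯ minor, VII in F♯ minor).

C♯m, E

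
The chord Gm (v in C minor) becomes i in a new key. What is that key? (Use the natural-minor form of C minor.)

The numeral i denotes a minor triad on scale degree 1. With G on degree 1, the tonic of the new key is G.
Degree 1 carries a minor triad in minor keys, so the destination is G minor.
Check: the diatonic triads of G minor (natural minor) are Gm (i), Adim (ii°), B♭ (III), Cm (iv), Dm (v), E♭ (VI), F (VII) — Gm is indeed i.

G minor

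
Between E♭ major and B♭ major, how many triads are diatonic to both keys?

Diatonic triads of E♭ major: E♭ major (I), F minor (ii), G minor (iii), A♭ major (IV), B♭ major (V), C minor (vi), D diminished (vii°).
Diatonic triads of B♭ major: B♭ major (I), C minor (ii), D minor (iii), E♭ major (IV), F major (V), G minor (vi), A diminished (vii°).
Matching root and quality in both lists: E♭ major, G minor, B♭ major, C minor.
That gives 4 common triads.

4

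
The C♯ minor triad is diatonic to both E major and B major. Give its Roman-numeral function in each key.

vi in E major; ii in B major

The scale of E major is E F♯ G♯ A B C♯ D♯; C♯ is degree 6, and the triad built there (C♯-E-G♯) is minor, so it is vi.
The scale of B major is B C♯ D♯ E F♯ G♯ A♯; C♯ is degree 2, and the triad built there (C♯-E-G♯) is minor, so it is ii.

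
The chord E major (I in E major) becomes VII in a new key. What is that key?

F♯ minor

The numeral VII denotes a major triad on scale degree 7. With E on degree 7, the tonic of the new key is F♯.
Degree 7 carries a major triad in natural-minor keys, so the destination is F♯ minor.
Check: the diatonic triads of F♯ minor (natural minor) are F♯m (i), G♯dim (ii°), A (III), Bm (iv), C♯m (v), D (VI), E (VII) — E major is indeed VII.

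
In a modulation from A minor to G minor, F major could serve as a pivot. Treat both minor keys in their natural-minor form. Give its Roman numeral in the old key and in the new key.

VI in A minor; VII in G minor

The scale of A minor (natural minor) is A B C D E F G; F is degree 6, and the triad built there (F-A-C) is major, so it is VI.
The scale of G minor (natural minor) is G A B♭ C D E♭ F; F is degree 7, and the triad built there (F-A-C) is major, so it is VII.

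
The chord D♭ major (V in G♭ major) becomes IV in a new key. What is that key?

A♭ major

The numeral IV denotes a major triad on scale degree 4. With D♭ on degree 4, the tonic of the new key is A♭.
Degree 4 carries a major triad in major keys, so the destination is A♭ major.
Check: the diatonic triads of A♭ major are A♭ (I), B♭m (ii), Cm (iii), D♭ (IV), E♭ (V), Fm (vi), Gdim (vii°) — D♭ major is indeed IV.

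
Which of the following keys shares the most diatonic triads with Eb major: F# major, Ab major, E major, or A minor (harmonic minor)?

Triads of Eb major: Eb (I), Fm (ii), Gm (iii), Ab (IV), Bb (V), Cm (vi), Ddim (vii°).
F# major shares 0: none.
Ab major shares 4: Eb, Fm, Ab, Cm.
E major shares 0: none.
A minor (harmonic minor) shares 0: none.
The most common triads (4) are shared with Ab major.

Ab major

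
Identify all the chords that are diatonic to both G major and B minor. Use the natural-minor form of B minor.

G, Bm, D, Em

Triads in G major: G (I), Am (ii), Bm (iii), C (IV), D (V), Em (vi), F#dim (vii°).
Triads in B minor (natural minor): Bm (i), C#dim (ii°), D (III), Em (iv), F#m (v), G (VI), A (VII).
Shared triads with their functions: G (I in G major, VI in B minor); Bm (iii in G major, i in B minor); D (V in G major, III in B minor); Em (vi in G major, iv in B minor).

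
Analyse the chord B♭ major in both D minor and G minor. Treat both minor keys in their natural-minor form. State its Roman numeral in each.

The scale of D minor (natural minor) is D E F G A B♭ C; B♭ is degree 6, and the triad built there (B♭-D-F) is major, so it is VI.
The scale of G minor (natural minor) is G A B♭ C D E♭ F; B♭ is degree 3, and the triad built there (B♭-D-F) is major, so it is III.

VI in D minor; III in G minor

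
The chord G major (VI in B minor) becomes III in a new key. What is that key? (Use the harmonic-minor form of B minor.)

E minor

The numeral III denotes a major triad on scale degree 3. With G on degree 3, the tonic of the new key is E.
Degree 3 carries a major triad in natural-minor keys, so the destination is E minor.
Check: the diatonic triads of E minor (natural minor) are Em (i), F#dim (ii°), G (III), Am (iv), Bm (v), C (VI), D (VII) — G major is indeed III.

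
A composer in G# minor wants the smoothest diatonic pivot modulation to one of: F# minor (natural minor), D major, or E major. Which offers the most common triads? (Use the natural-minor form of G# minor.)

Triads of G# minor (natural minor): G#m (i), A#dim (ii°), B (III), C#m (iv), D#m (v), E (VI), F# (VII).
F# minor (natural minor) shares 2: C#m, E.
D major shares 0: none.
E major shares 4: G#m, B, C#m, E.
The most common triads (4) are shared with E major.

E major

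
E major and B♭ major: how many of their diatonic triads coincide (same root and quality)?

Diatonic triads of E major: E (I), F♯m (ii), G♯m (iii), A (IV), B (V), C♯m (vi), D♯dim (vii°).
Diatonic triads of B♭ major: B♭ (I), Cm (ii), Dm (iii), E♭ (IV), F (V), Gm (vi), Adim (vii°).
No triad has the same root and quality in both keys.

0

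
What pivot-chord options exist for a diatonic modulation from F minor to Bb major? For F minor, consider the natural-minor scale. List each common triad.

Cm, Eb

Triads in F minor (natural minor): Fm (i), Gdim (ii°), Ab (III), Bbm (iv), Cm (v), Db (VI), Eb (VII).
Triads in Bb major: Bb (I), Cm (ii), Dm (iii), Eb (IV), F (V), Gm (vi), Adim (vii°).
Shared triads with their functions: Cm (v in F minor, ii in Bb major); Eb (VII in F minor, IV in Bb major).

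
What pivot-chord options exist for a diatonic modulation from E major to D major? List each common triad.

F♯m, A

Triads in E major: E major (I), F♯ minor (ii), G♯ minor (iii), A major (IV), B major (V), C♯ minor (vi), D♯ diminished (vii°).
Triads in D major: D major (I), E minor (ii), F♯ minor (iii), G major (IV), A major (V), B minor (vi), C♯ diminished (vii°).
Shared triads with their functions: F♯ minor (ii in E major, iii in D major); A major (IV in E major, V in D major).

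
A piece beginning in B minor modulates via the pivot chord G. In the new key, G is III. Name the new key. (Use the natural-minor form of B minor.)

The numeral III denotes a major triad on scale degree 3. With G on degree 3, the tonic of the new key is E.
Degree 3 carries a major triad in natural-minor keys, so the destination is E minor.
Check: the diatonic triads of E minor (natural minor) are Em (i), F#dim (ii°), G (III), Am (iv), Bm (v), C (VI), D (VII) — G is indeed III.

E minor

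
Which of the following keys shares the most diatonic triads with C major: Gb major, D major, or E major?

D major

Triads of C major: C major (I), D minor (ii), E minor (iii), F major (IV), G major (V), A minor (vi), B diminished (vii°).
Gb major shares 0: none.
D major shares 2: Em, G.
E major shares 0: none.
The most common triads (2) are shared with D major.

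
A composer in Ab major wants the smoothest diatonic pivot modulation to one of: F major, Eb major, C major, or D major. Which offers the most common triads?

Eb major

Triads of Ab major: Ab major (I), Bb minor (ii), C minor (iii), Db major (IV), Eb major (V), F minor (vi), G diminished (vii°).
F major shares 0: none.
Eb major shares 4: Ab, Cm, Eb, Fm.
C major shares 0: none.
D major shares 0: none.
The most common triads (4) are shared with Eb major.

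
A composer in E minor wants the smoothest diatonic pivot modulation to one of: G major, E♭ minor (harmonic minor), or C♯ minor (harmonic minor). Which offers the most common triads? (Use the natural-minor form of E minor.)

Triads of E minor (natural minor): E minor (i), F♯ diminished (ii°), G major (III), A minor (iv), B minor (v), C major (VI), D major (VII).
G major shares 7: Em, F♯dim, G, Am, Bm, C, D.
E♭ minor (harmonic minor) shares 0: none.
C♯ minor (harmonic minor) shares 0: none.
The most common triads (7) are shared with G major.

G major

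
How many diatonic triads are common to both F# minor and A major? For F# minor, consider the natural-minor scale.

7

Diatonic triads of F# minor (natural minor): F#m (i), G#dim (ii°), A (III), Bm (iv), C#m (v), D (VI), E (VII).
Diatonic triads of A major: A (I), Bm (ii), C#m (iii), D (IV), E (V), F#m (vi), G#dim (vii°).
Matching root and quality in both lists: F#m, G#dim, A, Bm, C#m, D, E.
That gives 7 common triads.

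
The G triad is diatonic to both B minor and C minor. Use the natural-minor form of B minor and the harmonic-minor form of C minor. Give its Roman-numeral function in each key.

VI in B minor; V in C minor

The scale of B minor (natural minor) is B C♯ D E F♯ G A; G is degree 6, and the triad built there (G-B-D) is major, so it is VI.
The scale of C minor (harmonic minor) is C D E♭ F G A♭ B; G is degree 5, and the triad built there (G-B-D) is major, so it is V.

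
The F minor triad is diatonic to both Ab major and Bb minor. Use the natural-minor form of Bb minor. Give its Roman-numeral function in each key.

The scale of Ab major is Ab Bb C Db Eb F G; F is degree 6, and the triad built there (F-Ab-C) is minor, so it is vi.
The scale of Bb minor (natural minor) is Bb C Db Eb F Gb Ab; F is degree 5, and the triad built there (F-Ab-C) is minor, so it is v.

vi in Ab major; v in Bb minor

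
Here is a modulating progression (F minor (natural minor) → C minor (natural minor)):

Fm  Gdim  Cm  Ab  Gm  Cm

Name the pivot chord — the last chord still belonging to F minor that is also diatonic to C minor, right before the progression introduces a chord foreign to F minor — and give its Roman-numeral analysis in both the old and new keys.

Chords diatonic to F minor: Fm, Gdim, Ab, Bbm, Cm, Db, Eb.
Reading the progression, the first chord not in that set is Gm, so the modulation leaves F minor there.
The chord immediately before Gm is Ab, which is diatonic to both keys: III in F minor and VI in C minor.

Ab — III in F minor, VI in C minor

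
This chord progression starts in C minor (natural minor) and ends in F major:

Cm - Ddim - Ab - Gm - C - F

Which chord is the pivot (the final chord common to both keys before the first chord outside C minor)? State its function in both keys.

Gm — v in C minor, ii in F major

Chords diatonic to C minor: Cm, Ddim, Eb, Fm, Gm, Ab, Bb.
Reading the progression, the first chord not in that set is C, so the modulation leaves C minor there.
The chord immediately before C is Gm, which is diatonic to both keys: v in C minor and ii in F major.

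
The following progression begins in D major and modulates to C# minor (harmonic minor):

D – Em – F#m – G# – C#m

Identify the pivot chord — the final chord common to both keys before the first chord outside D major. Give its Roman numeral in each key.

F#m — iii in D major, iv in C# minor

Chords diatonic to D major: D, Em, F#m, G, A, Bm, C#dim.
Reading the progression, the first chord not in that set is G#, so the modulation leaves D major there.
The chord immediately before G# is F#m, which is diatonic to both keys: iii in D major and iv in C# minor.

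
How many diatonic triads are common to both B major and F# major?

Diatonic triads of B major: B major (I), C# minor (ii), D# minor (iii), E major (IV), F# major (V), G# minor (vi), A# diminished (vii°).
Diatonic triads of F# major: F# major (I), G# minor (ii), A# minor (iii), B major (IV), C# major (V), D# minor (vi), E# diminished (vii°).
Matching root and quality in both lists: B major, D# minor, F# major, G# minor.
That gives 4 common triads.

4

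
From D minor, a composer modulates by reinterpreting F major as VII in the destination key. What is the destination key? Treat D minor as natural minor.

The numeral VII denotes a major triad on scale degree 7. With F on degree 7, the tonic of the new key is G.
Degree 7 carries a major triad in natural-minor keys, so the destination is G minor.
Check: the diatonic triads of G minor (natural minor) are Gm (i), Adim (ii°), Bb (III), Cm (iv), Dm (v), Eb (VI), F (VII) — F major is indeed VII.

G minor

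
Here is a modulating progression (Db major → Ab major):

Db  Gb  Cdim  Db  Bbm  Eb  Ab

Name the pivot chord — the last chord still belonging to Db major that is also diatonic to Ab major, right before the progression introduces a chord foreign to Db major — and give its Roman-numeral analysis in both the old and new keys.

Chords diatonic to Db major: Db, Ebm, Fm, Gb, Ab, Bbm, Cdim.
Reading the progression, the first chord not in that set is Eb, so the modulation leaves Db major there.
The chord immediately before Eb is Bbm, which is diatonic to both keys: vi in Db major and ii in Ab major.

Bbm — vi in Db major, ii in Ab major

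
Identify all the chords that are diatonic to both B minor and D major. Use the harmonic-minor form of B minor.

Bm, C#dim, Em, G

Triads in B minor (harmonic minor): Bm (i), C#dim (ii°), Daug (III+), Em (iv), F# (V), G (VI), A#dim (vii°).
Triads in D major: D (I), Em (ii), F#m (iii), G (IV), A (V), Bm (vi), C#dim (vii°).
Shared triads with their functions: Bm (i in B minor, vi in D major); C#dim (ii° in B minor, vii° in D major); Em (iv in B minor, ii in D major); G (VI in B minor, IV in D major).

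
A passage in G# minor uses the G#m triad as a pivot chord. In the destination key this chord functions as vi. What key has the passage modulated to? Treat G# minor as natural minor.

B major

The numeral vi denotes a minor triad on scale degree 6. With G# on degree 6, the tonic of the new key is B.
Degree 6 carries a minor triad in major keys, so the destination is B major.
Check: the diatonic triads of B major are B (I), C#m (ii), D#m (iii), E (IV), F# (V), G#m (vi), A#dim (vii°) — G#m is indeed vi.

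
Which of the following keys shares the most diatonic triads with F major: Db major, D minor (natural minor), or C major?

Triads of F major: F major (I), G minor (ii), A minor (iii), Bb major (IV), C major (V), D minor (vi), E diminished (vii°).
Db major shares 0: none.
D minor (natural minor) shares 7: F, Gm, Am, Bb, C, Dm, Edim.
C major shares 4: F, Am, C, Dm.
The most common triads (7) are shared with D minor.

D minor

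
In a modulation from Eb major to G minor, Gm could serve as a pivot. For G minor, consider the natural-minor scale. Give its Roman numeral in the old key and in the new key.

The scale of Eb major is Eb F G Ab Bb C D; G is degree 3, and the triad built there (G-Bb-D) is minor, so it is iii.
The scale of G minor (natural minor) is G A Bb C D Eb F; G is degree 1, and the triad built there (G-Bb-D) is minor, so it is i.

iii in Eb major; i in G minor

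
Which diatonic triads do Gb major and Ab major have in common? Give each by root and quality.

Bbm, Db

Triads in Gb major: Gb major (I), Ab minor (ii), Bb minor (iii), Cb major (IV), Db major (V), Eb minor (vi), F diminished (vii°).
Triads in Ab major: Ab major (I), Bb minor (ii), C minor (iii), Db major (IV), Eb major (V), F minor (vi), G diminished (vii°).
Shared triads with their functions: Bb minor (iii in Gb major, ii in Ab major); Db major (V in Gb major, IV in Ab major).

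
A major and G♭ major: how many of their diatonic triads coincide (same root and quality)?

Diatonic triads of A major: A (I), Bm (ii), C♯m (iii), D (IV), E (V), F♯m (vi), G♯dim (vii°).
Diatonic triads of G♭ major: G♭ (I), A♭m (ii), B♭m (iii), C♭ (IV), D♭ (V), E♭m (vi), Fdim (vii°).
No triad has the same root and quality in both keys.

0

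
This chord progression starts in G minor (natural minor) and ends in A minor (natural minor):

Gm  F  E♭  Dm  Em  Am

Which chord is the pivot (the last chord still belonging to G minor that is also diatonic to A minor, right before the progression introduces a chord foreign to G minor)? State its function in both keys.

Dm — v in G minor, iv in A minor

Chords diatonic to G minor: Gm, Adim, B♭, Cm, Dm, E♭, F.
Reading the progression, the first chord not in that set is Em, so the modulation leaves G minor there.
The chord immediately before Em is Dm, which is diatonic to both keys: v in G minor and iv in A minor.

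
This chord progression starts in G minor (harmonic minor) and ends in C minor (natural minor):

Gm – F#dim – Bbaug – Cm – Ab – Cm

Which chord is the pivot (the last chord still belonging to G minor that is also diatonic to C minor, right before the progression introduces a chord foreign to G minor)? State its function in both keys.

Chords diatonic to G minor: Gm, Adim, Bbaug, Cm, D, Eb, F#dim.
Reading the progression, the first chord not in that set is Ab, so the modulation leaves G minor there.
The chord immediately before Ab is Cm, which is diatonic to both keys: iv in G minor and i in C minor.

Cm — iv in G minor, i in C minor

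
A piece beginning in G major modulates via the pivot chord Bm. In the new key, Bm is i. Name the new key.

The numeral i denotes a minor triad on scale degree 1. With B on degree 1, the tonic of the new key is B.
Degree 1 carries a minor triad in minor keys, so the destination is B minor.
Check: the diatonic triads of B minor (natural minor) are Bm (i), C#dim (ii°), D (III), Em (iv), F#m (v), G (VI), A (VII) — Bm is indeed i.

B minor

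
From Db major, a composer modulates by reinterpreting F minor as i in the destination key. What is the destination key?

The numeral i denotes a minor triad on scale degree 1. With F on degree 1, the tonic of the new key is F.
Degree 1 carries a minor triad in minor keys, so the destination is F minor.
Check: the diatonic triads of F minor (natural minor) are Fm (i), Gdim (ii°), Ab (III), Bbm (iv), Cm (v), Db (VI), Eb (VII) — F minor is indeed i.

F minor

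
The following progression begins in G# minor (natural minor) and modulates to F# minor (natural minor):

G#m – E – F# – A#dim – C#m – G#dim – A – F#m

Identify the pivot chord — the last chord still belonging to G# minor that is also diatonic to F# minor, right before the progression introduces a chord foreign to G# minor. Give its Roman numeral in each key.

C#m — iv in G# minor, v in F# minor

Chords diatonic to G# minor: G#m, A#dim, B, C#m, D#m, E, F#.
Reading the progression, the first chord not in that set is G#dim, so the modulation leaves G# minor there.
The chord immediately before G#dim is C#m, which is diatonic to both keys: iv in G# minor and v in F# minor.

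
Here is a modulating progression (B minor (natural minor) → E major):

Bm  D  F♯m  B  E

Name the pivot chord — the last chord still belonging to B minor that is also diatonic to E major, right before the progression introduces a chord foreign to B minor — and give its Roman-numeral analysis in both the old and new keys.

Chords diatonic to B minor: Bm, C♯dim, D, Em, F♯m, G, A.
Reading the progression, the first chord not in that set is B, so the modulation leaves B minor there.
The chord immediately before B is F♯m, which is diatonic to both keys: v in B minor and ii in E major.

F♯m — v in B minor, ii in E major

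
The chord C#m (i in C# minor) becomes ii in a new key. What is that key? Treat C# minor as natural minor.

B major

The numeral ii denotes a minor triad on scale degree 2. With C# on degree 2, the tonic of the new key is B.
Degree 2 carries a minor triad in major keys, so the destination is B major.
Check: the diatonic triads of B major are B (I), C#m (ii), D#m (iii), E (IV), F# (V), G#m (vi), A#dim (vii°) — C#m is indeed ii.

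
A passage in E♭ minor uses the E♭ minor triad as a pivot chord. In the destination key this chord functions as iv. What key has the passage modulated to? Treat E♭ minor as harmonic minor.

B♭ minor

The numeral iv denotes a minor triad on scale degree 4. With E♭ on degree 4, the tonic of the new key is B♭.
Degree 4 carries a minor triad in minor keys, so the destination is B♭ minor.
Check: the diatonic triads of B♭ minor (natural minor) are B♭m (i), Cdim (ii°), D♭ (III), E♭m (iv), Fm (v), G♭ (VI), A♭ (VII) — E♭ minor is indeed iv.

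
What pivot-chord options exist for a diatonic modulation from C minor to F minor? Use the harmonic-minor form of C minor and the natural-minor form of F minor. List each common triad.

Cm, Fm, Ab

Triads in C minor (harmonic minor): Cm (i), Ddim (ii°), Ebaug (III+), Fm (iv), G (V), Ab (VI), Bdim (vii°).
Triads in F minor (natural minor): Fm (i), Gdim (ii°), Ab (III), Bbm (iv), Cm (v), Db (VI), Eb (VII).
Shared triads with their functions: Cm (i in C minor, v in F minor); Fm (iv in C minor, i in F minor); Ab (VI in C minor, III in F minor).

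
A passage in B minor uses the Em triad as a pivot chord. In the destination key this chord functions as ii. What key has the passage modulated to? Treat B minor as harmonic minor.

The numeral ii denotes a minor triad on scale degree 2. With E on degree 2, the tonic of the new key is D.
Degree 2 carries a minor triad in major keys, so the destination is D major.
Check: the diatonic triads of D major are D (I), Em (ii), F♯m (iii), G (IV), A (V), Bm (vi), C♯dim (vii°) — Em is indeed ii.

D major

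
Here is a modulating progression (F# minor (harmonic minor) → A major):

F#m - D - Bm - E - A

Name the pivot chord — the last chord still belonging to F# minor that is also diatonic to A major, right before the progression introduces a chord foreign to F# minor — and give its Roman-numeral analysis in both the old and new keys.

Chords diatonic to F# minor: F#m, G#dim, Aaug, Bm, C#, D, E#dim.
Reading the progression, the first chord not in that set is E, so the modulation leaves F# minor there.
The chord immediately before E is Bm, which is diatonic to both keys: iv in F# minor and ii in A major.

Bm — iv in F# minor, ii in A major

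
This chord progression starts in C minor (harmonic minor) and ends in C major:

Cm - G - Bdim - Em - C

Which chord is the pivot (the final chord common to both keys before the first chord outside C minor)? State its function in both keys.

Chords diatonic to C minor: Cm, Ddim, Ebaug, Fm, G, Ab, Bdim.
Reading the progression, the first chord not in that set is Em, so the modulation leaves C minor there.
The chord immediately before Em is Bdim, which is diatonic to both keys: vii° in C minor and vii° in C major.

Bdim — vii° in C minor, vii° in C major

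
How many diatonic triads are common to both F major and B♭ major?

4

Diatonic triads of F major: F major (I), G minor (ii), A minor (iii), B♭ major (IV), C major (V), D minor (vi), E diminished (vii°).
Diatonic triads of B♭ major: B♭ major (I), C minor (ii), D minor (iii), E♭ major (IV), F major (V), G minor (vi), A diminished (vii°).
Matching root and quality in both lists: F major, G minor, B♭ major, D minor.
That gives 4 common triads.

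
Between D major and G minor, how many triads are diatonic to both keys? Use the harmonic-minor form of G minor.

1

Diatonic triads of D major: D major (I), E minor (ii), F# minor (iii), G major (IV), A major (V), B minor (vi), C# diminished (vii°).
Diatonic triads of G minor (harmonic minor): G minor (i), A diminished (ii°), Bb augmented (III+), C minor (iv), D major (V), Eb major (VI), F# diminished (vii°).
Matching root and quality in both lists: D major.
That gives 1 common triad.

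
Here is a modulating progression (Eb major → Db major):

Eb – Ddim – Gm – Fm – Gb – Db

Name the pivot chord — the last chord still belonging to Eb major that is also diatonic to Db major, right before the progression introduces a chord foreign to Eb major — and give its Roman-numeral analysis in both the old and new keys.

Chords diatonic to Eb major: Eb, Fm, Gm, Ab, Bb, Cm, Ddim.
Reading the progression, the first chord not in that set is Gb, so the modulation leaves Eb major there.
The chord immediately before Gb is Fm, which is diatonic to both keys: ii in Eb major and iii in Db major.

Fm — ii in Eb major, iii in Db major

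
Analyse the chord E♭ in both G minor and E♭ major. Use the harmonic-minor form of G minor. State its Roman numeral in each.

VI in G minor; I in E♭ major

The scale of G minor (harmonic minor) is G A B♭ C D E♭ F♯; E♭ is degree 6, and the triad built there (E♭-G-B♭) is major, so it is VI.
The scale of E♭ major is E♭ F G A♭ B♭ C D; E♭ is degree 1, and the triad built there (E♭-G-B♭) is major, so it is I.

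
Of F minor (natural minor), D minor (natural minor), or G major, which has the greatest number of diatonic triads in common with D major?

G major

Triads of D major: D (I), Em (ii), F#m (iii), G (IV), A (V), Bm (vi), C#dim (vii°).
F minor (natural minor) shares 0: none.
D minor (natural minor) shares 0: none.
G major shares 4: D, Em, G, Bm.
The most common triads (4) are shared with G major.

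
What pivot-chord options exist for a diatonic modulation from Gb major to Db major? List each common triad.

Triads in Gb major: Gb major (I), Ab minor (ii), Bb minor (iii), Cb major (IV), Db major (V), Eb minor (vi), F diminished (vii°).
Triads in Db major: Db major (I), Eb minor (ii), F minor (iii), Gb major (IV), Ab major (V), Bb minor (vi), C diminished (vii°).
Shared triads with their functions: Gb major (I in Gb major, IV in Db major); Bb minor (iii in Gb major, vi in Db major); Db major (V in Gb major, I in Db major); Eb minor (vi in Gb major, ii in Db major).

Gb, Bbm, Db, Ebm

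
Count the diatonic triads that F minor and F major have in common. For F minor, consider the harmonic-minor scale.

Diatonic triads of F minor (harmonic minor): F minor (i), G diminished (ii°), Ab augmented (III+), Bb minor (iv), C major (V), Db major (VI), E diminished (vii°).
Diatonic triads of F major: F major (I), G minor (ii), A minor (iii), Bb major (IV), C major (V), D minor (vi), E diminished (vii°).
Matching root and quality in both lists: C major, E diminished.
That gives 2 common triads.

2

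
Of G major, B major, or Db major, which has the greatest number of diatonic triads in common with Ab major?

Db major

Triads of Ab major: Ab major (I), Bb minor (ii), C minor (iii), Db major (IV), Eb major (V), F minor (vi), G diminished (vii°).
G major shares 0: none.
B major shares 0: none.
Db major shares 4: Ab, Bbm, Db, Fm.
The most common triads (4) are shared with Db major.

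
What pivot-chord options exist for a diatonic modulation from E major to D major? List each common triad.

Triads in E major: E (I), F#m (ii), G#m (iii), A (IV), B (V), C#m (vi), D#dim (vii°).
Triads in D major: D (I), Em (ii), F#m (iii), G (IV), A (V), Bm (vi), C#dim (vii°).
Shared triads with their functions: F#m (ii in E major, iii in D major); A (IV in E major, V in D major).

F#m, A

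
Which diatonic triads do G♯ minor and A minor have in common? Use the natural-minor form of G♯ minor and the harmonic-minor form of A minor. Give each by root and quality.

Triads in G♯ minor (natural minor): G♯m (i), A♯dim (ii°), B (III), C♯m (iv), D♯m (v), E (VI), F♯ (VII).
Triads in A minor (harmonic minor): Am (i), Bdim (ii°), Caug (III+), Dm (iv), E (V), F (VI), G♯dim (vii°).
Shared triads with their functions: E (VI in G♯ minor, V in A minor).

E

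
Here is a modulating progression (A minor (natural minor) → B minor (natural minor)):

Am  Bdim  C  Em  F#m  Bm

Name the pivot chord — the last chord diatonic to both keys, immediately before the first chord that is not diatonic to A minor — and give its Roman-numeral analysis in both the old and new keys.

Em — v in A minor, iv in B minor

Chords diatonic to A minor: Am, Bdim, C, Dm, Em, F, G.
Reading the progression, the first chord not in that set is F#m, so the modulation leaves A minor there.
The chord immediately before F#m is Em, which is diatonic to both keys: v in A minor and iv in B minor.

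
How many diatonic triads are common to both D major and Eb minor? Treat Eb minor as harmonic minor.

0

Diatonic triads of D major: D (I), Em (ii), F#m (iii), G (IV), A (V), Bm (vi), C#dim (vii°).
Diatonic triads of Eb minor (harmonic minor): Ebm (i), Fdim (ii°), Gbaug (III+), Abm (iv), Bb (V), Cb (VI), Ddim (vii°).
No triad has the same root and quality in both keys.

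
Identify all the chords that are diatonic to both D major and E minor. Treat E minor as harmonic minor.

Em

Triads in D major: D (I), Em (ii), F#m (iii), G (IV), A (V), Bm (vi), C#dim (vii°).
Triads in E minor (harmonic minor): Em (i), F#dim (ii°), Gaug (III+), Am (iv), B (V), C (VI), D#dim (vii°).
Shared triads with their functions: Em (ii in D major, i in E minor).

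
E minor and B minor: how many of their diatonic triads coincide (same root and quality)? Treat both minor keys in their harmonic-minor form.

Diatonic triads of E minor (harmonic minor): E minor (i), F# diminished (ii°), G augmented (III+), A minor (iv), B major (V), C major (VI), D# diminished (vii°).
Diatonic triads of B minor (harmonic minor): B minor (i), C# diminished (ii°), D augmented (III+), E minor (iv), F# major (V), G major (VI), A# diminished (vii°).
Matching root and quality in both lists: E minor.
That gives 1 common triad.

1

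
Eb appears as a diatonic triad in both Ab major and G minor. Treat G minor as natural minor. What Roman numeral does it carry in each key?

V in Ab major; VI in G minor

The scale of Ab major is Ab Bb C Db Eb F G; Eb is degree 5, and the triad built there (Eb-G-Bb) is major, so it is V.
The scale of G minor (natural minor) is G A Bb C D Eb F; Eb is degree 6, and the triad built there (Eb-G-Bb) is major, so it is VI.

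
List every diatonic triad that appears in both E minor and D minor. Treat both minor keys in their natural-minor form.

Triads in E minor (natural minor): Em (i), F#dim (ii°), G (III), Am (iv), Bm (v), C (VI), D (VII).
Triads in D minor (natural minor): Dm (i), Edim (ii°), F (III), Gm (iv), Am (v), Bb (VI), C (VII).
Shared triads with their functions: Am (iv in E minor, v in D minor); C (VI in E minor, VII in D minor).

Am, C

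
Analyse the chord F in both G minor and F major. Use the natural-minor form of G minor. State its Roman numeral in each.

The scale of G minor (natural minor) is G A Bb C D Eb F; F is degree 7, and the triad built there (F-A-C) is major, so it is VII.
The scale of F major is F G A Bb C D E; F is degree 1, and the triad built there (F-A-C) is major, so it is I.

VII in G minor; I in F major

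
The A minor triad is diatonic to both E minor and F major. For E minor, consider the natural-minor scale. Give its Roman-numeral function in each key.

The scale of E minor (natural minor) is E F♯ G A B C D; A is degree 4, and the triad built there (A-C-E) is minor, so it is iv.
The scale of F major is F G A B♭ C D E; A is degree 3, and the triad built there (A-C-E) is minor, so it is iii.

iv in E minor; iii in F major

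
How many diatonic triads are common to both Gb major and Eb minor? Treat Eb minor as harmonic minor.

4

Diatonic triads of Gb major: Gb major (I), Ab minor (ii), Bb minor (iii), Cb major (IV), Db major (V), Eb minor (vi), F diminished (vii°).
Diatonic triads of Eb minor (harmonic minor): Eb minor (i), F diminished (ii°), Gb augmented (III+), Ab minor (iv), Bb major (V), Cb major (VI), D diminished (vii°).
Matching root and quality in both lists: Ab minor, Cb major, Eb minor, F diminished.
That gives 4 common triads.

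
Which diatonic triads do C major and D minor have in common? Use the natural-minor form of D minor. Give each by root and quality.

Triads in C major: C (I), Dm (ii), Em (iii), F (IV), G (V), Am (vi), Bdim (vii°).
Triads in D minor (natural minor): Dm (i), Edim (ii°), F (III), Gm (iv), Am (v), Bb (VI), C (VII).
Shared triads with their functions: C (I in C major, VII in D minor); Dm (ii in C major, i in D minor); F (IV in C major, III in D minor); Am (vi in C major, v in D minor).

C, Dm, F, Am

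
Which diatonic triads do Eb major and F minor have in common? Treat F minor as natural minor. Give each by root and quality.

Eb, Fm, Ab, Cm

Triads in Eb major: Eb (I), Fm (ii), Gm (iii), Ab (IV), Bb (V), Cm (vi), Ddim (vii°).
Triads in F minor (natural minor): Fm (i), Gdim (ii°), Ab (III), Bbm (iv), Cm (v), Db (VI), Eb (VII).
Shared triads with their functions: Eb (I in Eb major, VII in F minor); Fm (ii in Eb major, i in F minor); Ab (IV in Eb major, III in F minor); Cm (vi in Eb major, v in F minor).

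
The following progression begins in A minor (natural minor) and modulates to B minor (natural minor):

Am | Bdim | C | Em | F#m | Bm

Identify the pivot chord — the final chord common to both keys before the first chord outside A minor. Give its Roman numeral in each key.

Chords diatonic to A minor: Am, Bdim, C, Dm, Em, F, G.
Reading the progression, the first chord not in that set is F#m, so the modulation leaves A minor there.
The chord immediately before F#m is Em, which is diatonic to both keys: v in A minor and iv in B minor.

Em — v in A minor, iv in B minor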